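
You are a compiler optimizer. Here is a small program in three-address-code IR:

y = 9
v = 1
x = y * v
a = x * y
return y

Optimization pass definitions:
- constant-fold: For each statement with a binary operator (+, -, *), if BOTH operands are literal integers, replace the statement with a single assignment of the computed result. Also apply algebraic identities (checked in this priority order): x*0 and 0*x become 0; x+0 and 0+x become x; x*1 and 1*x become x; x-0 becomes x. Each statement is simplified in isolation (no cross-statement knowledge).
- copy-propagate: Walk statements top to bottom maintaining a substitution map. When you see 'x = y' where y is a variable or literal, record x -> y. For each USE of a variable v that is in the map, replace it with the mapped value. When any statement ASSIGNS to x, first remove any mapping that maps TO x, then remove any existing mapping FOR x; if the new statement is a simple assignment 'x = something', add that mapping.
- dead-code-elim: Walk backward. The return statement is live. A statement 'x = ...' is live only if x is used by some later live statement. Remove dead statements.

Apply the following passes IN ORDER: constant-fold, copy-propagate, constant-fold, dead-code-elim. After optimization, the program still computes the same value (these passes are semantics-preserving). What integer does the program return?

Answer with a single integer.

Answer: 9

Derivation:
Initial IR:
  y = 9
  v = 1
  x = y * v
  a = x * y
  return y
After constant-fold (5 stmts):
  y = 9
  v = 1
  x = y * v
  a = x * y
  return y
After copy-propagate (5 stmts):
  y = 9
  v = 1
  x = 9 * 1
  a = x * 9
  return 9
After constant-fold (5 stmts):
  y = 9
  v = 1
  x = 9
  a = x * 9
  return 9
After dead-code-elim (1 stmts):
  return 9
Evaluate:
  y = 9  =>  y = 9
  v = 1  =>  v = 1
  x = y * v  =>  x = 9
  a = x * y  =>  a = 81
  return y = 9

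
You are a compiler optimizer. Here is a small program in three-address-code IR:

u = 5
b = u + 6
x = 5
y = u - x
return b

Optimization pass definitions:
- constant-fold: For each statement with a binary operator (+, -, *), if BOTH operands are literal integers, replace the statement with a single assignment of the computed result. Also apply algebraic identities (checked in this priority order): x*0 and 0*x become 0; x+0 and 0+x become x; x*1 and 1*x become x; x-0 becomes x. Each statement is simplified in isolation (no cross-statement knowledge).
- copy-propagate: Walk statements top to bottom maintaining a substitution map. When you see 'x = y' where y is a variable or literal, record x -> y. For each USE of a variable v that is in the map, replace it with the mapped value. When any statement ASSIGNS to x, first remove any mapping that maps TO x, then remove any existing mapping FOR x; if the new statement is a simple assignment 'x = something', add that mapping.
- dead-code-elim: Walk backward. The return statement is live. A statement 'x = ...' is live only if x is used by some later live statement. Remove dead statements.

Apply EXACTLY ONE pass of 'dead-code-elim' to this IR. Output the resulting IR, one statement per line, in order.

Applying dead-code-elim statement-by-statement:
  [5] return b  -> KEEP (return); live=['b']
  [4] y = u - x  -> DEAD (y not live)
  [3] x = 5  -> DEAD (x not live)
  [2] b = u + 6  -> KEEP; live=['u']
  [1] u = 5  -> KEEP; live=[]
Result (3 stmts):
  u = 5
  b = u + 6
  return b

Answer: u = 5
b = u + 6
return b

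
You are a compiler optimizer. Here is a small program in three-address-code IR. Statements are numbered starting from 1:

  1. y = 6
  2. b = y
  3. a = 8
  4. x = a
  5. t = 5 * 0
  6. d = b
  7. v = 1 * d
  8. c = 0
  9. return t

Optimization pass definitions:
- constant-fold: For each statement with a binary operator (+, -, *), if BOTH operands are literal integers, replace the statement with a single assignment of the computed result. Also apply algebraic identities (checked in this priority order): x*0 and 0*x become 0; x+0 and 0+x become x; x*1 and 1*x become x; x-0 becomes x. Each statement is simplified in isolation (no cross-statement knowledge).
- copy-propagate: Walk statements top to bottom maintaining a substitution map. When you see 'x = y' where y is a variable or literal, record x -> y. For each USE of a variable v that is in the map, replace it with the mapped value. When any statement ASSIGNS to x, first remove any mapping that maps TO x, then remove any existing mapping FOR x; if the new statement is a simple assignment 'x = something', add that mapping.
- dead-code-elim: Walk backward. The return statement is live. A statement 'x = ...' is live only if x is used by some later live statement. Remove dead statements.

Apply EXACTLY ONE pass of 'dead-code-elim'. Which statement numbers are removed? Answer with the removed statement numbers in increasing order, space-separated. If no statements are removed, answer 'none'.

Answer: 1 2 3 4 6 7 8

Derivation:
Backward liveness scan:
Stmt 1 'y = 6': DEAD (y not in live set [])
Stmt 2 'b = y': DEAD (b not in live set [])
Stmt 3 'a = 8': DEAD (a not in live set [])
Stmt 4 'x = a': DEAD (x not in live set [])
Stmt 5 't = 5 * 0': KEEP (t is live); live-in = []
Stmt 6 'd = b': DEAD (d not in live set ['t'])
Stmt 7 'v = 1 * d': DEAD (v not in live set ['t'])
Stmt 8 'c = 0': DEAD (c not in live set ['t'])
Stmt 9 'return t': KEEP (return); live-in = ['t']
Removed statement numbers: [1, 2, 3, 4, 6, 7, 8]
Surviving IR:
  t = 5 * 0
  return t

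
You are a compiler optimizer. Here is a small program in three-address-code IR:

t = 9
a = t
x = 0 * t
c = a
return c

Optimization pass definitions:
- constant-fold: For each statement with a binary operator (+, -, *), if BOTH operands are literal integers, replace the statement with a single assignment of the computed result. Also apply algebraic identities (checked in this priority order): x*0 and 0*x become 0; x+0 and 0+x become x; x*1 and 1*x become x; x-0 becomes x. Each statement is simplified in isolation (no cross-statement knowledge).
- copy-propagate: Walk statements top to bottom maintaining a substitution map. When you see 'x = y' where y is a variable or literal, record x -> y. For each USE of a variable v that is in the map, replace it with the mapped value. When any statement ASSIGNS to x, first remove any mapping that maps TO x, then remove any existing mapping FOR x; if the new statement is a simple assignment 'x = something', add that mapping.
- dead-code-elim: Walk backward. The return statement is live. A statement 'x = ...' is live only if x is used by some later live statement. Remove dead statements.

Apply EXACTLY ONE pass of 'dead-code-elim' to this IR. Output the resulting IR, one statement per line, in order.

Answer: t = 9
a = t
c = a
return c

Derivation:
Applying dead-code-elim statement-by-statement:
  [5] return c  -> KEEP (return); live=['c']
  [4] c = a  -> KEEP; live=['a']
  [3] x = 0 * t  -> DEAD (x not live)
  [2] a = t  -> KEEP; live=['t']
  [1] t = 9  -> KEEP; live=[]
Result (4 stmts):
  t = 9
  a = t
  c = a
  return c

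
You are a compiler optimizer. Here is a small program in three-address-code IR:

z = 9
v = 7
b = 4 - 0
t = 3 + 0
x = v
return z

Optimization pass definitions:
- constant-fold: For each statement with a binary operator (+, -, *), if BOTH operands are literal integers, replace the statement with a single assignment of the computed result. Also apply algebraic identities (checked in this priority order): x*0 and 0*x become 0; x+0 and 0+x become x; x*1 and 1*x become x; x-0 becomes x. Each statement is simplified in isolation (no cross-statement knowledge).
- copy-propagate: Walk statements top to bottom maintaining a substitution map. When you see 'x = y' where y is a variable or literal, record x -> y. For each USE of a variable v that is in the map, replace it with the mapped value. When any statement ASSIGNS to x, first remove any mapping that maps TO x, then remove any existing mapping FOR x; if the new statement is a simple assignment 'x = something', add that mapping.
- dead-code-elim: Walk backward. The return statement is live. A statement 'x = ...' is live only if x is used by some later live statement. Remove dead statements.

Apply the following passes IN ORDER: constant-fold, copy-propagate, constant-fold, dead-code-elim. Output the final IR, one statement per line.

Answer: return 9

Derivation:
Initial IR:
  z = 9
  v = 7
  b = 4 - 0
  t = 3 + 0
  x = v
  return z
After constant-fold (6 stmts):
  z = 9
  v = 7
  b = 4
  t = 3
  x = v
  return z
After copy-propagate (6 stmts):
  z = 9
  v = 7
  b = 4
  t = 3
  x = 7
  return 9
After constant-fold (6 stmts):
  z = 9
  v = 7
  b = 4
  t = 3
  x = 7
  return 9
After dead-code-elim (1 stmts):
  return 9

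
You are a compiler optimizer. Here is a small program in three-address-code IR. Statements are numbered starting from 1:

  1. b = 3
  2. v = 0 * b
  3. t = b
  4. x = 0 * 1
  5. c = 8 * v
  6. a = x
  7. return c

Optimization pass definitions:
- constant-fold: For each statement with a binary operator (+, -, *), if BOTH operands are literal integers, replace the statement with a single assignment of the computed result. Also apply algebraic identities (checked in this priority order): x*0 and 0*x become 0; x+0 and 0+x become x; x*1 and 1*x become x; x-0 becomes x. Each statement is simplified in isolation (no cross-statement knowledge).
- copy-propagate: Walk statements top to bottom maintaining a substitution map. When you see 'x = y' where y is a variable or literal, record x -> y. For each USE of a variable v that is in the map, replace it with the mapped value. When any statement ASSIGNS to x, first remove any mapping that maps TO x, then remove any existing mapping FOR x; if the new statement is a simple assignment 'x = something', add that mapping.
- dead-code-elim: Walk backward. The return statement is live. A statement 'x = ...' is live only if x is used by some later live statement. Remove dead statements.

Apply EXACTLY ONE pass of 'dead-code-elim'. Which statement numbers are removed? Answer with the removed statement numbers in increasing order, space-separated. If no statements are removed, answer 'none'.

Answer: 3 4 6

Derivation:
Backward liveness scan:
Stmt 1 'b = 3': KEEP (b is live); live-in = []
Stmt 2 'v = 0 * b': KEEP (v is live); live-in = ['b']
Stmt 3 't = b': DEAD (t not in live set ['v'])
Stmt 4 'x = 0 * 1': DEAD (x not in live set ['v'])
Stmt 5 'c = 8 * v': KEEP (c is live); live-in = ['v']
Stmt 6 'a = x': DEAD (a not in live set ['c'])
Stmt 7 'return c': KEEP (return); live-in = ['c']
Removed statement numbers: [3, 4, 6]
Surviving IR:
  b = 3
  v = 0 * b
  c = 8 * v
  return c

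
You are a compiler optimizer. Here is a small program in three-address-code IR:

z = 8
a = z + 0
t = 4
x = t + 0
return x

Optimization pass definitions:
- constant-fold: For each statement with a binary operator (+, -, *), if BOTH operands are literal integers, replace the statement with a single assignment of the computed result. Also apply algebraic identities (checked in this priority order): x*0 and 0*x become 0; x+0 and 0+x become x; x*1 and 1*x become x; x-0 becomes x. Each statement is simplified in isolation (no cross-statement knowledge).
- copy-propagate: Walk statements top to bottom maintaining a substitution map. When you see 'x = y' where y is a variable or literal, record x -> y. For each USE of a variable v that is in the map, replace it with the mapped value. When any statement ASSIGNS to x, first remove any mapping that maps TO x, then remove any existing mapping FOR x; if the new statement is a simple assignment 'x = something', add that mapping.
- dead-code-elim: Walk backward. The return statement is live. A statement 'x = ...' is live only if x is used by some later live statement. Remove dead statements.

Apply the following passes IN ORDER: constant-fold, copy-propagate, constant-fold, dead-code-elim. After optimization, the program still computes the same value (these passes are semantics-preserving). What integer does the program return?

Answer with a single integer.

Initial IR:
  z = 8
  a = z + 0
  t = 4
  x = t + 0
  return x
After constant-fold (5 stmts):
  z = 8
  a = z
  t = 4
  x = t
  return x
After copy-propagate (5 stmts):
  z = 8
  a = 8
  t = 4
  x = 4
  return 4
After constant-fold (5 stmts):
  z = 8
  a = 8
  t = 4
  x = 4
  return 4
After dead-code-elim (1 stmts):
  return 4
Evaluate:
  z = 8  =>  z = 8
  a = z + 0  =>  a = 8
  t = 4  =>  t = 4
  x = t + 0  =>  x = 4
  return x = 4

Answer: 4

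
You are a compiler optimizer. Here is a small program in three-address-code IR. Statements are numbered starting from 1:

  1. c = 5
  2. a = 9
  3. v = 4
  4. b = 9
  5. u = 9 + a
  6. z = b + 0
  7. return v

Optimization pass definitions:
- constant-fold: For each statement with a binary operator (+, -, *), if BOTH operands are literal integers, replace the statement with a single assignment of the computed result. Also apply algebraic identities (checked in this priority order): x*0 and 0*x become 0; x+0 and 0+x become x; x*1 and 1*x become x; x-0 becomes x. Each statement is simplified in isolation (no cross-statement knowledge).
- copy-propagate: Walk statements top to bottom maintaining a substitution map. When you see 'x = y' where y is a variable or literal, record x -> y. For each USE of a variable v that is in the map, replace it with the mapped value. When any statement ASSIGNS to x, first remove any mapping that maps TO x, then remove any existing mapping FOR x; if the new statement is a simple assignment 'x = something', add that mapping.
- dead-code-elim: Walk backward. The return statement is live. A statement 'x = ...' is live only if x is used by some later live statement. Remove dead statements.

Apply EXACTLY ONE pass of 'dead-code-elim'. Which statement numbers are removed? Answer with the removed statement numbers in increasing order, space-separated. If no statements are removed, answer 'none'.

Backward liveness scan:
Stmt 1 'c = 5': DEAD (c not in live set [])
Stmt 2 'a = 9': DEAD (a not in live set [])
Stmt 3 'v = 4': KEEP (v is live); live-in = []
Stmt 4 'b = 9': DEAD (b not in live set ['v'])
Stmt 5 'u = 9 + a': DEAD (u not in live set ['v'])
Stmt 6 'z = b + 0': DEAD (z not in live set ['v'])
Stmt 7 'return v': KEEP (return); live-in = ['v']
Removed statement numbers: [1, 2, 4, 5, 6]
Surviving IR:
  v = 4
  return v

Answer: 1 2 4 5 6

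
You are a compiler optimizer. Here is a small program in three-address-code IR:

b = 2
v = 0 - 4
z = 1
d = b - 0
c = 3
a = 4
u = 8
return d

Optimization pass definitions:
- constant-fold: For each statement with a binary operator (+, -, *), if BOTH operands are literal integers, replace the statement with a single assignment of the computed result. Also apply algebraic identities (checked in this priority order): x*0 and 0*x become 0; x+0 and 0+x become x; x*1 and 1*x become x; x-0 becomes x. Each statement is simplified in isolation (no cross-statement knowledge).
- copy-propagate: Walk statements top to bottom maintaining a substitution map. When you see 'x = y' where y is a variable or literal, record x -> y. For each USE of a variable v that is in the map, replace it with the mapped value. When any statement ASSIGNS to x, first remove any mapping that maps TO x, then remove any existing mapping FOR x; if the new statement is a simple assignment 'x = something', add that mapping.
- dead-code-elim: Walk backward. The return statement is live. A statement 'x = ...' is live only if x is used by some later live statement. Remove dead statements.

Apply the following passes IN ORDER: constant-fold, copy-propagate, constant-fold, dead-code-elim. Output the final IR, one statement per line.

Initial IR:
  b = 2
  v = 0 - 4
  z = 1
  d = b - 0
  c = 3
  a = 4
  u = 8
  return d
After constant-fold (8 stmts):
  b = 2
  v = -4
  z = 1
  d = b
  c = 3
  a = 4
  u = 8
  return d
After copy-propagate (8 stmts):
  b = 2
  v = -4
  z = 1
  d = 2
  c = 3
  a = 4
  u = 8
  return 2
After constant-fold (8 stmts):
  b = 2
  v = -4
  z = 1
  d = 2
  c = 3
  a = 4
  u = 8
  return 2
After dead-code-elim (1 stmts):
  return 2

Answer: return 2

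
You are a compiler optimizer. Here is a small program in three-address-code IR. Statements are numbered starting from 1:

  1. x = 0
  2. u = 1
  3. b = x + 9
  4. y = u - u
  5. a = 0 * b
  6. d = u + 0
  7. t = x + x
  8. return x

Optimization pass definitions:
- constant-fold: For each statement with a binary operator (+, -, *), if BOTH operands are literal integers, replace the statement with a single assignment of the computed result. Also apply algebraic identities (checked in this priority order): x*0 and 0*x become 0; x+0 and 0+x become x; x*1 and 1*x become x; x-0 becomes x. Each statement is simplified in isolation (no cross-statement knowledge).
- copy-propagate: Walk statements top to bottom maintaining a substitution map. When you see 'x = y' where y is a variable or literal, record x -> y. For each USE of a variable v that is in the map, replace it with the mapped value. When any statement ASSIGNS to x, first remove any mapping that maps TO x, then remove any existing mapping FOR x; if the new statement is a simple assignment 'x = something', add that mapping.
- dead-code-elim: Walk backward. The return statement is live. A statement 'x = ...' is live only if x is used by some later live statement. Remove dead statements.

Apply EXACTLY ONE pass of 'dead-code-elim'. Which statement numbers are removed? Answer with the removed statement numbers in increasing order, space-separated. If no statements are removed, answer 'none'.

Backward liveness scan:
Stmt 1 'x = 0': KEEP (x is live); live-in = []
Stmt 2 'u = 1': DEAD (u not in live set ['x'])
Stmt 3 'b = x + 9': DEAD (b not in live set ['x'])
Stmt 4 'y = u - u': DEAD (y not in live set ['x'])
Stmt 5 'a = 0 * b': DEAD (a not in live set ['x'])
Stmt 6 'd = u + 0': DEAD (d not in live set ['x'])
Stmt 7 't = x + x': DEAD (t not in live set ['x'])
Stmt 8 'return x': KEEP (return); live-in = ['x']
Removed statement numbers: [2, 3, 4, 5, 6, 7]
Surviving IR:
  x = 0
  return x

Answer: 2 3 4 5 6 7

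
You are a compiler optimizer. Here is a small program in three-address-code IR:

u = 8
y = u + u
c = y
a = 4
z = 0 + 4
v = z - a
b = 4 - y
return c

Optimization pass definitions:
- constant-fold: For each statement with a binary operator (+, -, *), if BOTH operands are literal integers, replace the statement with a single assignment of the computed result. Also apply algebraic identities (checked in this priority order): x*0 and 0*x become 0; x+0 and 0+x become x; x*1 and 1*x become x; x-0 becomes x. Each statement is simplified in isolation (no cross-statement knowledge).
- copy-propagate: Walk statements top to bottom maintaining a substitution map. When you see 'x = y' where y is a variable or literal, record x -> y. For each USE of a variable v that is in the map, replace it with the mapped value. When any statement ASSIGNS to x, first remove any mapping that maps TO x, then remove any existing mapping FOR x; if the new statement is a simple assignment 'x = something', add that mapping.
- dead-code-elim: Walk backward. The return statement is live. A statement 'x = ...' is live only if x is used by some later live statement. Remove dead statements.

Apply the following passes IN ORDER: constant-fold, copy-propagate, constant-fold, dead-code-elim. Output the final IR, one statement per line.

Answer: y = 16
return y

Derivation:
Initial IR:
  u = 8
  y = u + u
  c = y
  a = 4
  z = 0 + 4
  v = z - a
  b = 4 - y
  return c
After constant-fold (8 stmts):
  u = 8
  y = u + u
  c = y
  a = 4
  z = 4
  v = z - a
  b = 4 - y
  return c
After copy-propagate (8 stmts):
  u = 8
  y = 8 + 8
  c = y
  a = 4
  z = 4
  v = 4 - 4
  b = 4 - y
  return y
After constant-fold (8 stmts):
  u = 8
  y = 16
  c = y
  a = 4
  z = 4
  v = 0
  b = 4 - y
  return y
After dead-code-elim (2 stmts):
  y = 16
  return y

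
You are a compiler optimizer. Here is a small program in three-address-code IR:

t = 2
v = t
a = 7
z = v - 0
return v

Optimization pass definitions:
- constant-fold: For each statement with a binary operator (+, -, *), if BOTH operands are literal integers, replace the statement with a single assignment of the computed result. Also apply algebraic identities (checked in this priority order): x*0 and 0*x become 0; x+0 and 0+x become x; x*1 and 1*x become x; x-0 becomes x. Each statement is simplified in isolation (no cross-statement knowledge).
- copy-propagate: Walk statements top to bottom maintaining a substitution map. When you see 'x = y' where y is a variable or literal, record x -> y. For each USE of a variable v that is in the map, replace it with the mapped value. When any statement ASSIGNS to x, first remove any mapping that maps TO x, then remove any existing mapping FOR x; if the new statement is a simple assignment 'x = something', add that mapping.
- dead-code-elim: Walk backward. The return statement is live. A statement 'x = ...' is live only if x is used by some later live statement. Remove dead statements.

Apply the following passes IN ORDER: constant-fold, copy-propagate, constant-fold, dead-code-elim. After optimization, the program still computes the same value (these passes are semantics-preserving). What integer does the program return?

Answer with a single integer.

Initial IR:
  t = 2
  v = t
  a = 7
  z = v - 0
  return v
After constant-fold (5 stmts):
  t = 2
  v = t
  a = 7
  z = v
  return v
After copy-propagate (5 stmts):
  t = 2
  v = 2
  a = 7
  z = 2
  return 2
After constant-fold (5 stmts):
  t = 2
  v = 2
  a = 7
  z = 2
  return 2
After dead-code-elim (1 stmts):
  return 2
Evaluate:
  t = 2  =>  t = 2
  v = t  =>  v = 2
  a = 7  =>  a = 7
  z = v - 0  =>  z = 2
  return v = 2

Answer: 2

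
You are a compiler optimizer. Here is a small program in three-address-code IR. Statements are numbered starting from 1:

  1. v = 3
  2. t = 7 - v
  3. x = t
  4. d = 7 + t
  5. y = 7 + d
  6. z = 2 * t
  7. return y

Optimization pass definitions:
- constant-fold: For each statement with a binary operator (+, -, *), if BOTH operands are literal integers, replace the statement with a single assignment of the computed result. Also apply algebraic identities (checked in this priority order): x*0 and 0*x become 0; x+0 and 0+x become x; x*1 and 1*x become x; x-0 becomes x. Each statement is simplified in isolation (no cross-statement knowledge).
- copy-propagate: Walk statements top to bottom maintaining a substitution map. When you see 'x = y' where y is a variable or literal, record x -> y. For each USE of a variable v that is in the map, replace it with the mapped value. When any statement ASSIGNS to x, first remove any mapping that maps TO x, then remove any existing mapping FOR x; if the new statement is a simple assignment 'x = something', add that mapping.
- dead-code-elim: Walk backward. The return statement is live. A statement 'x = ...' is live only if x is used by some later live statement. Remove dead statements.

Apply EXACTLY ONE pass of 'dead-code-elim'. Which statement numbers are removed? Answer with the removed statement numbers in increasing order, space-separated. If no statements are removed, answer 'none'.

Backward liveness scan:
Stmt 1 'v = 3': KEEP (v is live); live-in = []
Stmt 2 't = 7 - v': KEEP (t is live); live-in = ['v']
Stmt 3 'x = t': DEAD (x not in live set ['t'])
Stmt 4 'd = 7 + t': KEEP (d is live); live-in = ['t']
Stmt 5 'y = 7 + d': KEEP (y is live); live-in = ['d']
Stmt 6 'z = 2 * t': DEAD (z not in live set ['y'])
Stmt 7 'return y': KEEP (return); live-in = ['y']
Removed statement numbers: [3, 6]
Surviving IR:
  v = 3
  t = 7 - v
  d = 7 + t
  y = 7 + d
  return y

Answer: 3 6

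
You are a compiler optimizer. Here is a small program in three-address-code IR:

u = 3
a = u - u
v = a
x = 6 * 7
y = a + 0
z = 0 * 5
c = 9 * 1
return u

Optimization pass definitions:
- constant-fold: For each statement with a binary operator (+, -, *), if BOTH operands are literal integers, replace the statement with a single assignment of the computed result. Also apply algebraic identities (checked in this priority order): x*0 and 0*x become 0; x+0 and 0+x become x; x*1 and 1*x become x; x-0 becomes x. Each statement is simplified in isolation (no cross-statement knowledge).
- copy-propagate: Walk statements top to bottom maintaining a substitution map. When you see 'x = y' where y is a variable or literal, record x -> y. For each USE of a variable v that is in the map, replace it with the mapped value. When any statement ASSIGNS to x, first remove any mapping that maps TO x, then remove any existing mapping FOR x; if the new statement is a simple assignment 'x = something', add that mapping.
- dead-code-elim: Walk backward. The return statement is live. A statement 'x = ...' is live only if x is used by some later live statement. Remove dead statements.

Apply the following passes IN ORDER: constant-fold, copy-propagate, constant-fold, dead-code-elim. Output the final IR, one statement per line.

Answer: return 3

Derivation:
Initial IR:
  u = 3
  a = u - u
  v = a
  x = 6 * 7
  y = a + 0
  z = 0 * 5
  c = 9 * 1
  return u
After constant-fold (8 stmts):
  u = 3
  a = u - u
  v = a
  x = 42
  y = a
  z = 0
  c = 9
  return u
After copy-propagate (8 stmts):
  u = 3
  a = 3 - 3
  v = a
  x = 42
  y = a
  z = 0
  c = 9
  return 3
After constant-fold (8 stmts):
  u = 3
  a = 0
  v = a
  x = 42
  y = a
  z = 0
  c = 9
  return 3
After dead-code-elim (1 stmts):
  return 3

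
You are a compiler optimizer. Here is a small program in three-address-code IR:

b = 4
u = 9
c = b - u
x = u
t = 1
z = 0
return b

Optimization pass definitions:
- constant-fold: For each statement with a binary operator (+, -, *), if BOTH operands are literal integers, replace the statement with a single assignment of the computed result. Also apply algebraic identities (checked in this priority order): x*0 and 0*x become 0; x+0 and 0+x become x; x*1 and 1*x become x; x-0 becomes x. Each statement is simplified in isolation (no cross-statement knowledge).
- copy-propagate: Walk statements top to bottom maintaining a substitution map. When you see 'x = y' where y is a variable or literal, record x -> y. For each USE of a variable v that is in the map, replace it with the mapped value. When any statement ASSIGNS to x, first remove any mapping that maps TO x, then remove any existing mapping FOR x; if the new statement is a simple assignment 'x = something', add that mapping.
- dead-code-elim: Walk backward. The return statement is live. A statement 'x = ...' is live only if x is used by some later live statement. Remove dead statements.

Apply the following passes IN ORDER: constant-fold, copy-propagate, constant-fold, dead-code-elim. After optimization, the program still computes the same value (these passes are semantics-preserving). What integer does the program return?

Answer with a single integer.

Answer: 4

Derivation:
Initial IR:
  b = 4
  u = 9
  c = b - u
  x = u
  t = 1
  z = 0
  return b
After constant-fold (7 stmts):
  b = 4
  u = 9
  c = b - u
  x = u
  t = 1
  z = 0
  return b
After copy-propagate (7 stmts):
  b = 4
  u = 9
  c = 4 - 9
  x = 9
  t = 1
  z = 0
  return 4
After constant-fold (7 stmts):
  b = 4
  u = 9
  c = -5
  x = 9
  t = 1
  z = 0
  return 4
After dead-code-elim (1 stmts):
  return 4
Evaluate:
  b = 4  =>  b = 4
  u = 9  =>  u = 9
  c = b - u  =>  c = -5
  x = u  =>  x = 9
  t = 1  =>  t = 1
  z = 0  =>  z = 0
  return b = 4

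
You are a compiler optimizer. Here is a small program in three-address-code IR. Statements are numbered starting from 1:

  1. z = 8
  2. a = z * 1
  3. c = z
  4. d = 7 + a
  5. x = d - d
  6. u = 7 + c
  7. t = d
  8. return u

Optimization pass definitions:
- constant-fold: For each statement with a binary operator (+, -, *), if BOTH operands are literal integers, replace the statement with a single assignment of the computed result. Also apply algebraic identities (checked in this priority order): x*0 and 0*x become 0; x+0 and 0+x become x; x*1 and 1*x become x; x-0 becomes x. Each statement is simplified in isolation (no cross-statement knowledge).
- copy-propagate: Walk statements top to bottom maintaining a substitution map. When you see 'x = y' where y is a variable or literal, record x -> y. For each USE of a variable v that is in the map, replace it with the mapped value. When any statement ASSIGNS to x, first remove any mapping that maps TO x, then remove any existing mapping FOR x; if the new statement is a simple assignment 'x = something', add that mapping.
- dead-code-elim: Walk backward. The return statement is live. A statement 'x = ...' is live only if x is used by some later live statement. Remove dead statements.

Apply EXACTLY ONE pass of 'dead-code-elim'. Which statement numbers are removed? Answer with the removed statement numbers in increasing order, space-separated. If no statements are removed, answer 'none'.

Backward liveness scan:
Stmt 1 'z = 8': KEEP (z is live); live-in = []
Stmt 2 'a = z * 1': DEAD (a not in live set ['z'])
Stmt 3 'c = z': KEEP (c is live); live-in = ['z']
Stmt 4 'd = 7 + a': DEAD (d not in live set ['c'])
Stmt 5 'x = d - d': DEAD (x not in live set ['c'])
Stmt 6 'u = 7 + c': KEEP (u is live); live-in = ['c']
Stmt 7 't = d': DEAD (t not in live set ['u'])
Stmt 8 'return u': KEEP (return); live-in = ['u']
Removed statement numbers: [2, 4, 5, 7]
Surviving IR:
  z = 8
  c = z
  u = 7 + c
  return u

Answer: 2 4 5 7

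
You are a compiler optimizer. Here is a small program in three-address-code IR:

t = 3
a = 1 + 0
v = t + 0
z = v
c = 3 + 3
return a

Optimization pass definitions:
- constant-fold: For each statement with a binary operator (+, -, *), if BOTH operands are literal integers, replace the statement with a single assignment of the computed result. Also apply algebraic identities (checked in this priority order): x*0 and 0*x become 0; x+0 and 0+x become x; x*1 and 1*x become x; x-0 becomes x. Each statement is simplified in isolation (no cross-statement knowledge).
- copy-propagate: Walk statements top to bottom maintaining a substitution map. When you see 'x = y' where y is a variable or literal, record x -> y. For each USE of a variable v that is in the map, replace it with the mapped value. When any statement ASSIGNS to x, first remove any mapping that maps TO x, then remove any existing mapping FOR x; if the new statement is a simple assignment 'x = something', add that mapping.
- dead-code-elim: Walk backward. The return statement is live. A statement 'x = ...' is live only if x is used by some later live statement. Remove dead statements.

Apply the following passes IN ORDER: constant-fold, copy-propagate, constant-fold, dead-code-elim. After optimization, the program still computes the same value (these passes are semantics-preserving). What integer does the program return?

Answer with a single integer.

Initial IR:
  t = 3
  a = 1 + 0
  v = t + 0
  z = v
  c = 3 + 3
  return a
After constant-fold (6 stmts):
  t = 3
  a = 1
  v = t
  z = v
  c = 6
  return a
After copy-propagate (6 stmts):
  t = 3
  a = 1
  v = 3
  z = 3
  c = 6
  return 1
After constant-fold (6 stmts):
  t = 3
  a = 1
  v = 3
  z = 3
  c = 6
  return 1
After dead-code-elim (1 stmts):
  return 1
Evaluate:
  t = 3  =>  t = 3
  a = 1 + 0  =>  a = 1
  v = t + 0  =>  v = 3
  z = v  =>  z = 3
  c = 3 + 3  =>  c = 6
  return a = 1

Answer: 1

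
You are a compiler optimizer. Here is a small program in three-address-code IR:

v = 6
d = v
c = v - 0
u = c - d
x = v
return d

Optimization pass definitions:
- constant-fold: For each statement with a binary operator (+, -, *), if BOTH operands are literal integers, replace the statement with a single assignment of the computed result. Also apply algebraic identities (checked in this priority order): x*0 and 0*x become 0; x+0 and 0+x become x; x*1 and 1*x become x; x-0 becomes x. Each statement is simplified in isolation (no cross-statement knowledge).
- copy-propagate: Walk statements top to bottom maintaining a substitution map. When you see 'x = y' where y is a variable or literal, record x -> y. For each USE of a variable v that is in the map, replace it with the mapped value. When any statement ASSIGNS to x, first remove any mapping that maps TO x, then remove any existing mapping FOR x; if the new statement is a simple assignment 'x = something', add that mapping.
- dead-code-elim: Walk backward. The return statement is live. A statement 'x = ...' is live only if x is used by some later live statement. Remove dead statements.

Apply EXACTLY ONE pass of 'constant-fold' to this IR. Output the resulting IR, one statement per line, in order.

Applying constant-fold statement-by-statement:
  [1] v = 6  (unchanged)
  [2] d = v  (unchanged)
  [3] c = v - 0  -> c = v
  [4] u = c - d  (unchanged)
  [5] x = v  (unchanged)
  [6] return d  (unchanged)
Result (6 stmts):
  v = 6
  d = v
  c = v
  u = c - d
  x = v
  return d

Answer: v = 6
d = v
c = v
u = c - d
x = v
return d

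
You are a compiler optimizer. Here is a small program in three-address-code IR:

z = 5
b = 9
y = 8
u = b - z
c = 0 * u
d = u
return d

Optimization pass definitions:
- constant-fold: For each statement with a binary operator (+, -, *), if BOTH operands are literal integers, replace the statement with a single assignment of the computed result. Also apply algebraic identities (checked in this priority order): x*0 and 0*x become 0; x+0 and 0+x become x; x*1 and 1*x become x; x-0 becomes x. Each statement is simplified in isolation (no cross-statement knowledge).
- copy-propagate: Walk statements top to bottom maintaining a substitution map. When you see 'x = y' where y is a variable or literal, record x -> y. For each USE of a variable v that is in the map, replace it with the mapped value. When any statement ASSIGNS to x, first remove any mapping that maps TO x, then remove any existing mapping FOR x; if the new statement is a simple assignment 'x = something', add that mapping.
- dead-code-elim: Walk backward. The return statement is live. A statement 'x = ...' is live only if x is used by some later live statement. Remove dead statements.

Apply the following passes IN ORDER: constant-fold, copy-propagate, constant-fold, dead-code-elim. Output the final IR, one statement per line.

Answer: u = 4
return u

Derivation:
Initial IR:
  z = 5
  b = 9
  y = 8
  u = b - z
  c = 0 * u
  d = u
  return d
After constant-fold (7 stmts):
  z = 5
  b = 9
  y = 8
  u = b - z
  c = 0
  d = u
  return d
After copy-propagate (7 stmts):
  z = 5
  b = 9
  y = 8
  u = 9 - 5
  c = 0
  d = u
  return u
After constant-fold (7 stmts):
  z = 5
  b = 9
  y = 8
  u = 4
  c = 0
  d = u
  return u
After dead-code-elim (2 stmts):
  u = 4
  return u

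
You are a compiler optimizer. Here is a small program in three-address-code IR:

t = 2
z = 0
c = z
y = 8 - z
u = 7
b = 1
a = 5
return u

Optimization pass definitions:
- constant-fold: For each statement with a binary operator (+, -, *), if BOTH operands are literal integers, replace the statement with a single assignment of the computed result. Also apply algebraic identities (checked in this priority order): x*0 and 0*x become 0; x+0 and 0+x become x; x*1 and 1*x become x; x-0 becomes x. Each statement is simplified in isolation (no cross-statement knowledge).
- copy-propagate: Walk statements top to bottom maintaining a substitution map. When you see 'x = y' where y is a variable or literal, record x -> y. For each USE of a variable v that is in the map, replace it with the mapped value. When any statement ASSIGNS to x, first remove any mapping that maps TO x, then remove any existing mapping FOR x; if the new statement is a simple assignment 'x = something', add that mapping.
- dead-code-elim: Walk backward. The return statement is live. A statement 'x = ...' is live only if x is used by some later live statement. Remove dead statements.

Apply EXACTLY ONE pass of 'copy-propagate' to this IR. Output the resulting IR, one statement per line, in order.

Applying copy-propagate statement-by-statement:
  [1] t = 2  (unchanged)
  [2] z = 0  (unchanged)
  [3] c = z  -> c = 0
  [4] y = 8 - z  -> y = 8 - 0
  [5] u = 7  (unchanged)
  [6] b = 1  (unchanged)
  [7] a = 5  (unchanged)
  [8] return u  -> return 7
Result (8 stmts):
  t = 2
  z = 0
  c = 0
  y = 8 - 0
  u = 7
  b = 1
  a = 5
  return 7

Answer: t = 2
z = 0
c = 0
y = 8 - 0
u = 7
b = 1
a = 5
return 7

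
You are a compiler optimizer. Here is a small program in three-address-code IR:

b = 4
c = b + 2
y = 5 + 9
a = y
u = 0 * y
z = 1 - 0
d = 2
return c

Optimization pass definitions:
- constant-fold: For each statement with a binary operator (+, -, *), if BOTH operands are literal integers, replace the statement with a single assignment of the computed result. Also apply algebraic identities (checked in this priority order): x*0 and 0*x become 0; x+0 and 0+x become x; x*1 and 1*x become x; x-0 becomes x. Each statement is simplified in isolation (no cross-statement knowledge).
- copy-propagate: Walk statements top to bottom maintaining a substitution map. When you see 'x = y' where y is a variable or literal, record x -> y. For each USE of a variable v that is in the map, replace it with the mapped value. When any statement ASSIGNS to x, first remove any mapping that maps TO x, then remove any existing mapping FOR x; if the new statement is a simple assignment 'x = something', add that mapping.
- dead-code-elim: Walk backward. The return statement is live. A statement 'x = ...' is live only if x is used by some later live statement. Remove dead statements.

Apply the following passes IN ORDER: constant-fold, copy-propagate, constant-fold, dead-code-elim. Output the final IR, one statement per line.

Answer: c = 6
return c

Derivation:
Initial IR:
  b = 4
  c = b + 2
  y = 5 + 9
  a = y
  u = 0 * y
  z = 1 - 0
  d = 2
  return c
After constant-fold (8 stmts):
  b = 4
  c = b + 2
  y = 14
  a = y
  u = 0
  z = 1
  d = 2
  return c
After copy-propagate (8 stmts):
  b = 4
  c = 4 + 2
  y = 14
  a = 14
  u = 0
  z = 1
  d = 2
  return c
After constant-fold (8 stmts):
  b = 4
  c = 6
  y = 14
  a = 14
  u = 0
  z = 1
  d = 2
  return c
After dead-code-elim (2 stmts):
  c = 6
  return c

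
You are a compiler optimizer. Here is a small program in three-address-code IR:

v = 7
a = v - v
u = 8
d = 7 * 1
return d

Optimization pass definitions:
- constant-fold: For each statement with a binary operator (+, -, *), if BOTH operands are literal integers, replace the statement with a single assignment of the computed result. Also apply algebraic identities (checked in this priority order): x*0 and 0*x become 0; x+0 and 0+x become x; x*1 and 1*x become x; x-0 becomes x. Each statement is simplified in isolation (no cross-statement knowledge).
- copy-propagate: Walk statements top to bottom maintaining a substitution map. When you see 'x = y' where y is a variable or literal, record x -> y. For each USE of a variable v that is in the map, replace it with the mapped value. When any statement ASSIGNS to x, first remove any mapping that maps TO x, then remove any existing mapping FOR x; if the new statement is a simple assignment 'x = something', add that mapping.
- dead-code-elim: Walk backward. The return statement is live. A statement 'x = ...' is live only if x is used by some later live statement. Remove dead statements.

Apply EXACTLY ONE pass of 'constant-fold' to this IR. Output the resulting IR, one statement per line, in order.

Applying constant-fold statement-by-statement:
  [1] v = 7  (unchanged)
  [2] a = v - v  (unchanged)
  [3] u = 8  (unchanged)
  [4] d = 7 * 1  -> d = 7
  [5] return d  (unchanged)
Result (5 stmts):
  v = 7
  a = v - v
  u = 8
  d = 7
  return d

Answer: v = 7
a = v - v
u = 8
d = 7
return d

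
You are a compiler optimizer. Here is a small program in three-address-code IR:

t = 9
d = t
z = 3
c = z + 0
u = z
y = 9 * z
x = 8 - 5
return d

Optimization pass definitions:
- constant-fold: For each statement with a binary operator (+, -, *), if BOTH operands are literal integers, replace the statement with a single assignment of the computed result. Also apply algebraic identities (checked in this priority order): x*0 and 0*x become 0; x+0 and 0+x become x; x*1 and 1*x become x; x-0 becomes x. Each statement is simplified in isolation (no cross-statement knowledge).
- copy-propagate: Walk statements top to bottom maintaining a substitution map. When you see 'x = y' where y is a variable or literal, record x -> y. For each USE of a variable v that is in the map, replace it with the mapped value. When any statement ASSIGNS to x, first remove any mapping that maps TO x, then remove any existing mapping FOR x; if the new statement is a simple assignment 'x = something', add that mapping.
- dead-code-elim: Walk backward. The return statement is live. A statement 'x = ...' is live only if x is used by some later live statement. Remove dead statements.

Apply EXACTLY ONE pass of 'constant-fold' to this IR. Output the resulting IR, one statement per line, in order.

Applying constant-fold statement-by-statement:
  [1] t = 9  (unchanged)
  [2] d = t  (unchanged)
  [3] z = 3  (unchanged)
  [4] c = z + 0  -> c = z
  [5] u = z  (unchanged)
  [6] y = 9 * z  (unchanged)
  [7] x = 8 - 5  -> x = 3
  [8] return d  (unchanged)
Result (8 stmts):
  t = 9
  d = t
  z = 3
  c = z
  u = z
  y = 9 * z
  x = 3
  return d

Answer: t = 9
d = t
z = 3
c = z
u = z
y = 9 * z
x = 3
return d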